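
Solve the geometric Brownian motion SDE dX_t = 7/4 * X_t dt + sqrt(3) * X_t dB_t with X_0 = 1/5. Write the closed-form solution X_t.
X_t = 1/5 * exp((1/4) * t + (sqrt(3)) * B_t)

For GBM dX = mu X dt + sigma X dB with X_0 = x_0, apply Itô to Y = log X: dY = (mu - sigma^2/2) dt + sigma dB, so Y_t = log(x_0) + (mu - sigma^2/2) t + sigma B_t and hence X_t = x_0 * exp((mu - sigma^2/2) t + sigma B_t).
With mu = 7/4, sigma = sqrt(3), x_0 = 1/5, this gives:
  X_t = 1/5 * exp((1/4) * t + (sqrt(3)) * B_t).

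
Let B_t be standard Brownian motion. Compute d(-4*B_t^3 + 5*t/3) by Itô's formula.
d(-4*B_t^3 + 5*t/3) = (5/3 - 12*B_t) dt + (-12*B_t^2) dB_t

Itô's formula for f(t, x): d f(t, B_t) = (f_t + (1/2) f_xx) dt + f_x dB_t. Compute partials of f(t, x) = 5*t/3 - 4*x^3:
  f_t(t,x)  = 5/3
  f_x(t,x)  = -12*x^2
  f_xx(t,x) = -24*x
Assemble drift = f_t + (1/2) f_xx = 5/3 - 12*x and diffusion = f_x = -12*x^2. Substituting x = B_t:
  d(-4*B_t^3 + 5*t/3) = (5/3 - 12*B_t) dt + (-12*B_t^2) dB_t.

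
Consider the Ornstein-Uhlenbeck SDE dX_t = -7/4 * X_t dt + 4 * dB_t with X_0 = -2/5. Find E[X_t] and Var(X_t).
E[X_t] = -2*exp(-7*t/4)/5; Var(X_t) = 32/7 - 32*exp(-7*t/2)/7

The OU SDE dX = -theta X dt + sigma dB admits the integrating factor exp(theta t): d(exp(theta t) X_t) = sigma exp(theta t) dB_t. Integrating from 0 to t:
  X_t = x_0 * exp(-theta t) + sigma * int_0^t exp(-theta (t-s)) dB_s.
The Itô integral has mean 0 and (by the Itô isometry) variance sigma^2 * int_0^t exp(-2 theta (t - s)) ds = sigma^2 * (1 - exp(-2 theta t)) / (2 theta).
With theta = 7/4, sigma = 4, x_0 = -2/5:
  E[X_t] = -2/5 * exp(-7/4 t) = -2*exp(-7*t/4)/5
  Var(X_t) = (4)^2 * (1 - exp(-2*7/4 t)) / (2 * 7/4) = 32/7 - 32*exp(-7*t/2)/7.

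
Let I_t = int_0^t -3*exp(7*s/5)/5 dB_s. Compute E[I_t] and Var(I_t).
E[I_t] = 0; Var(I_t) = 9*exp(14*t/5)/70 - 9/70

The Itô integral of a deterministic integrand f(s) has mean 0 because each increment f(s) * (B_{s+ds} - B_s) has mean 0. By the Itô isometry:
  Var( int_0^t f(s) dB_s ) = E[ (int_0^t f(s) dB_s)^2 ] = int_0^t f(s)^2 ds.
Here f(s) = -3*exp(7*s/5)/5, so f(s)^2 = 9*exp(14*s/5)/25. Integrate:
  int_0^t (9*exp(14*s/5)/25) ds = 9*exp(14*t/5)/70 - 9/70.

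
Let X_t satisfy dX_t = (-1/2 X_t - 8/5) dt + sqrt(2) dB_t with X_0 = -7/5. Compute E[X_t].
E[X_t] = -16/5 + 9*exp(-t/2)/5

Taking expectations and using E[dB_t] = 0, the mean m(t) = E[X_t] satisfies the ODE m'(t) = a m(t) + b with m(0) = x_0. With a = -1/2, b = -8/5, x_0 = -7/5, the solution is
  m(t) = x_0 * exp(a t) + (b/a) * (exp(a t) - 1)
       = (-7/5) * exp((-1/2) t) + ((-8/5)/(-1/2)) * (exp((-1/2) t) - 1)
       = -16/5 + 9*exp(-t/2)/5.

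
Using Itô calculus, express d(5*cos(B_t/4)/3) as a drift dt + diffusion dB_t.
d(5*cos(B_t/4)/3) = (-5*cos(B_t/4)/96) dt + (-5*sin(B_t/4)/12) dB_t

Itô's formula for f(B_t) gives d f(B_t) = f'(B_t) dB_t + (1/2) f''(B_t) dt. Compute derivatives of f(x) = 5*cos(x/4)/3:
  f'(x)  = -5*sin(x/4)/12
  f''(x) = -5*cos(x/4)/48
Substitute x = B_t and multiply the f'' term by 1/2:
  drift     = (1/2) * (-5*cos(x/4)/48) evaluated at B_t = -5*cos(B_t/4)/96
  diffusion = (-5*sin(x/4)/12) evaluated at B_t = -5*sin(B_t/4)/12
Therefore d(5*cos(B_t/4)/3) = (-5*cos(B_t/4)/96) dt + (-5*sin(B_t/4)/12) dB_t.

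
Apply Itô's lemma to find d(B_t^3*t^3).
d(B_t^3*t^3) = (3*B_t*t^2*(B_t^2 + t)) dt + (3*B_t^2*t^3) dB_t

Itô's formula for f(t, x): d f(t, B_t) = (f_t + (1/2) f_xx) dt + f_x dB_t. Compute partials of f(t, x) = t^3*x^3:
  f_t(t,x)  = 3*t^2*x^3
  f_x(t,x)  = 3*t^3*x^2
  f_xx(t,x) = 6*t^3*x
Assemble drift = f_t + (1/2) f_xx = 3*t^2*x*(t + x^2) and diffusion = f_x = 3*t^3*x^2. Substituting x = B_t:
  d(B_t^3*t^3) = (3*B_t*t^2*(B_t^2 + t)) dt + (3*B_t^2*t^3) dB_t.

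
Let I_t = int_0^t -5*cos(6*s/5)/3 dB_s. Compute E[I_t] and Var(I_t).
E[I_t] = 0; Var(I_t) = 25*t/18 + 125*sin(12*t/5)/216

The Itô integral of a deterministic integrand f(s) has mean 0 because each increment f(s) * (B_{s+ds} - B_s) has mean 0. By the Itô isometry:
  Var( int_0^t f(s) dB_s ) = E[ (int_0^t f(s) dB_s)^2 ] = int_0^t f(s)^2 ds.
Here f(s) = -5*cos(6*s/5)/3, so f(s)^2 = 25*cos(6*s/5)^2/9. Integrate:
  int_0^t (25*cos(6*s/5)^2/9) ds = 25*t/18 + 125*sin(12*t/5)/216.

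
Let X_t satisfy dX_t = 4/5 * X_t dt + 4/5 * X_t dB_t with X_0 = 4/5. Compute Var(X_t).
Var(X_t) = 16*(exp(16*t/25) - 1)*exp(8*t/5)/25

For GBM dX = mu X dt + sigma X dB with X_0 = x_0, apply Itô to Y = log X: dY = (mu - sigma^2/2) dt + sigma dB, so Y_t = log(x_0) + (mu - sigma^2/2) t + sigma B_t and hence X_t = x_0 * exp((mu - sigma^2/2) t + sigma B_t).
With mu = 4/5, sigma = 4/5, x_0 = 4/5, this gives:
  X_t = 4/5 * exp((12/25) * t + (4/5) * B_t).
Since sigma*B_t ~ Normal(0, sigma^2 t), E[exp(sigma*B_t)] = exp(sigma^2 t / 2); so E[X_t] = x_0 * exp((mu - sigma^2/2) t) * exp(sigma^2 t / 2) = x_0 * exp(mu t) = 4*exp(4*t/5)/5.
Var(X_t) = E[X_t^2] - (E[X_t])^2 = x_0^2 * exp(2 mu t) * (exp(sigma^2 t) - 1) = 16*(exp(16*t/25) - 1)*exp(8*t/5)/25.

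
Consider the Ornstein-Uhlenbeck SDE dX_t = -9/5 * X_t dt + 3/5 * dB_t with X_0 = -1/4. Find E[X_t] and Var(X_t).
E[X_t] = -exp(-9*t/5)/4; Var(X_t) = 1/10 - exp(-18*t/5)/10

The OU SDE dX = -theta X dt + sigma dB admits the integrating factor exp(theta t): d(exp(theta t) X_t) = sigma exp(theta t) dB_t. Integrating from 0 to t:
  X_t = x_0 * exp(-theta t) + sigma * int_0^t exp(-theta (t-s)) dB_s.
The Itô integral has mean 0 and (by the Itô isometry) variance sigma^2 * int_0^t exp(-2 theta (t - s)) ds = sigma^2 * (1 - exp(-2 theta t)) / (2 theta).
With theta = 9/5, sigma = 3/5, x_0 = -1/4:
  E[X_t] = -1/4 * exp(-9/5 t) = -exp(-9*t/5)/4
  Var(X_t) = (3/5)^2 * (1 - exp(-2*9/5 t)) / (2 * 9/5) = 1/10 - exp(-18*t/5)/10.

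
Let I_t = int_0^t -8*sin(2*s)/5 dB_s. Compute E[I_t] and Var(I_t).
E[I_t] = 0; Var(I_t) = 32*t/25 - 8*sin(4*t)/25

The Itô integral of a deterministic integrand f(s) has mean 0 because each increment f(s) * (B_{s+ds} - B_s) has mean 0. By the Itô isometry:
  Var( int_0^t f(s) dB_s ) = E[ (int_0^t f(s) dB_s)^2 ] = int_0^t f(s)^2 ds.
Here f(s) = -8*sin(2*s)/5, so f(s)^2 = 64*sin(2*s)^2/25. Integrate:
  int_0^t (64*sin(2*s)^2/25) ds = 32*t/25 - 8*sin(4*t)/25.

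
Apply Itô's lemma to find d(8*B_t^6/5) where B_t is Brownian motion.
d(8*B_t^6/5) = (24*B_t^4) dt + (48*B_t^5/5) dB_t

Itô's formula for f(B_t) gives d f(B_t) = f'(B_t) dB_t + (1/2) f''(B_t) dt. Compute derivatives of f(x) = 8*x^6/5:
  f'(x)  = 48*x^5/5
  f''(x) = 48*x^4
Substitute x = B_t and multiply the f'' term by 1/2:
  drift     = (1/2) * (48*x^4) evaluated at B_t = 24*B_t^4
  diffusion = (48*x^5/5) evaluated at B_t = 48*B_t^5/5
Therefore d(8*B_t^6/5) = (24*B_t^4) dt + (48*B_t^5/5) dB_t.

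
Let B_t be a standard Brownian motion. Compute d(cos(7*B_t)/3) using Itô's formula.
d(cos(7*B_t)/3) = (-49*cos(7*B_t)/6) dt + (-7*sin(7*B_t)/3) dB_t

Itô's formula for f(B_t) gives d f(B_t) = f'(B_t) dB_t + (1/2) f''(B_t) dt. Compute derivatives of f(x) = cos(7*x)/3:
  f'(x)  = -7*sin(7*x)/3
  f''(x) = -49*cos(7*x)/3
Substitute x = B_t and multiply the f'' term by 1/2:
  drift     = (1/2) * (-49*cos(7*x)/3) evaluated at B_t = -49*cos(7*B_t)/6
  diffusion = (-7*sin(7*x)/3) evaluated at B_t = -7*sin(7*B_t)/3
Therefore d(cos(7*B_t)/3) = (-49*cos(7*B_t)/6) dt + (-7*sin(7*B_t)/3) dB_t.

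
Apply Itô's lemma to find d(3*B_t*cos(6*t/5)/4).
d(3*B_t*cos(6*t/5)/4) = (-9*B_t*sin(6*t/5)/10) dt + (3*cos(6*t/5)/4) dB_t

Itô's formula for f(t, x): d f(t, B_t) = (f_t + (1/2) f_xx) dt + f_x dB_t. Compute partials of f(t, x) = 3*x*cos(6*t/5)/4:
  f_t(t,x)  = -9*x*sin(6*t/5)/10
  f_x(t,x)  = 3*cos(6*t/5)/4
  f_xx(t,x) = 0
Assemble drift = f_t + (1/2) f_xx = -9*x*sin(6*t/5)/10 and diffusion = f_x = 3*cos(6*t/5)/4. Substituting x = B_t:
  d(3*B_t*cos(6*t/5)/4) = (-9*B_t*sin(6*t/5)/10) dt + (3*cos(6*t/5)/4) dB_t.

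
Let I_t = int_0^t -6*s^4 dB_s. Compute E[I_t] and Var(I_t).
E[I_t] = 0; Var(I_t) = 4*t^9

The Itô integral of a deterministic integrand f(s) has mean 0 because each increment f(s) * (B_{s+ds} - B_s) has mean 0. By the Itô isometry:
  Var( int_0^t f(s) dB_s ) = E[ (int_0^t f(s) dB_s)^2 ] = int_0^t f(s)^2 ds.
Here f(s) = -6*s^4, so f(s)^2 = 36*s^8. Integrate:
  int_0^t (36*s^8) ds = 4*t^9.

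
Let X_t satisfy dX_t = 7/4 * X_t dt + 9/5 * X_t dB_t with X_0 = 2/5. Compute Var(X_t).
Var(X_t) = 4*(exp(81*t/25) - 1)*exp(7*t/2)/25

For GBM dX = mu X dt + sigma X dB with X_0 = x_0, apply Itô to Y = log X: dY = (mu - sigma^2/2) dt + sigma dB, so Y_t = log(x_0) + (mu - sigma^2/2) t + sigma B_t and hence X_t = x_0 * exp((mu - sigma^2/2) t + sigma B_t).
With mu = 7/4, sigma = 9/5, x_0 = 2/5, this gives:
  X_t = 2/5 * exp((13/100) * t + (9/5) * B_t).
Since sigma*B_t ~ Normal(0, sigma^2 t), E[exp(sigma*B_t)] = exp(sigma^2 t / 2); so E[X_t] = x_0 * exp((mu - sigma^2/2) t) * exp(sigma^2 t / 2) = x_0 * exp(mu t) = 2*exp(7*t/4)/5.
Var(X_t) = E[X_t^2] - (E[X_t])^2 = x_0^2 * exp(2 mu t) * (exp(sigma^2 t) - 1) = 4*(exp(81*t/25) - 1)*exp(7*t/2)/25.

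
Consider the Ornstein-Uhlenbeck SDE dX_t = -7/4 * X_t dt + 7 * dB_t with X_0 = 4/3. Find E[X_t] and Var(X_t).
E[X_t] = 4*exp(-7*t/4)/3; Var(X_t) = 14 - 14*exp(-7*t/2)

The OU SDE dX = -theta X dt + sigma dB admits the integrating factor exp(theta t): d(exp(theta t) X_t) = sigma exp(theta t) dB_t. Integrating from 0 to t:
  X_t = x_0 * exp(-theta t) + sigma * int_0^t exp(-theta (t-s)) dB_s.
The Itô integral has mean 0 and (by the Itô isometry) variance sigma^2 * int_0^t exp(-2 theta (t - s)) ds = sigma^2 * (1 - exp(-2 theta t)) / (2 theta).
With theta = 7/4, sigma = 7, x_0 = 4/3:
  E[X_t] = 4/3 * exp(-7/4 t) = 4*exp(-7*t/4)/3
  Var(X_t) = (7)^2 * (1 - exp(-2*7/4 t)) / (2 * 7/4) = 14 - 14*exp(-7*t/2).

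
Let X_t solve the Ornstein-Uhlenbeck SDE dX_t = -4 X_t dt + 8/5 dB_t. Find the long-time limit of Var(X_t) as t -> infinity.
lim Var(X_t) = 8/25

The OU SDE dX = -theta X dt + sigma dB admits the integrating factor exp(theta t): d(exp(theta t) X_t) = sigma exp(theta t) dB_t. Integrating from 0 to t gives X_t = x_0 * exp(-theta t) + sigma * int_0^t exp(-theta (t-s)) dB_s for any initial x_0. The Itô integral has variance (by the Itô isometry) sigma^2 * int_0^t exp(-2 theta (t - s)) ds = sigma^2 * (1 - exp(-2 theta t)) / (2 theta), independent of x_0.
With theta = 4, sigma = 8/5:
  Var(X_t) = (8/5)^2 * (1 - exp(-2*4 t)) / (2 * 4) = 8/25 - 8*exp(-8*t)/25.
As t -> infinity, exp(-2*4 t) -> 0, so the stationary variance is sigma^2 / (2 theta) = 8/25.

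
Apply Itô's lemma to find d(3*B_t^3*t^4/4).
d(3*B_t^3*t^4/4) = (3*B_t*t^3*(4*B_t^2 + 3*t)/4) dt + (9*B_t^2*t^4/4) dB_t

Itô's formula for f(t, x): d f(t, B_t) = (f_t + (1/2) f_xx) dt + f_x dB_t. Compute partials of f(t, x) = 3*t^4*x^3/4:
  f_t(t,x)  = 3*t^3*x^3
  f_x(t,x)  = 9*t^4*x^2/4
  f_xx(t,x) = 9*t^4*x/2
Assemble drift = f_t + (1/2) f_xx = 3*t^3*x*(3*t + 4*x^2)/4 and diffusion = f_x = 9*t^4*x^2/4. Substituting x = B_t:
  d(3*B_t^3*t^4/4) = (3*B_t*t^3*(4*B_t^2 + 3*t)/4) dt + (9*B_t^2*t^4/4) dB_t.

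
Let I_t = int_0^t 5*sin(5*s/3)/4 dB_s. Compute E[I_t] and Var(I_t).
E[I_t] = 0; Var(I_t) = 25*t/32 - 15*sin(10*t/3)/64

The Itô integral of a deterministic integrand f(s) has mean 0 because each increment f(s) * (B_{s+ds} - B_s) has mean 0. By the Itô isometry:
  Var( int_0^t f(s) dB_s ) = E[ (int_0^t f(s) dB_s)^2 ] = int_0^t f(s)^2 ds.
Here f(s) = 5*sin(5*s/3)/4, so f(s)^2 = 25*sin(5*s/3)^2/16. Integrate:
  int_0^t (25*sin(5*s/3)^2/16) ds = 25*t/32 - 15*sin(10*t/3)/64.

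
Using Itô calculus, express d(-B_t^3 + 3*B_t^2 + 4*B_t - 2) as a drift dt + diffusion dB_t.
d(-B_t^3 + 3*B_t^2 + 4*B_t - 2) = (3 - 3*B_t) dt + (-3*B_t^2 + 6*B_t + 4) dB_t

Itô's formula for f(B_t) gives d f(B_t) = f'(B_t) dB_t + (1/2) f''(B_t) dt. Compute derivatives of f(x) = -x^3 + 3*x^2 + 4*x - 2:
  f'(x)  = -3*x^2 + 6*x + 4
  f''(x) = 6 - 6*x
Substitute x = B_t and multiply the f'' term by 1/2:
  drift     = (1/2) * (6 - 6*x) evaluated at B_t = 3 - 3*B_t
  diffusion = (-3*x^2 + 6*x + 4) evaluated at B_t = -3*B_t^2 + 6*B_t + 4
Therefore d(-B_t^3 + 3*B_t^2 + 4*B_t - 2) = (3 - 3*B_t) dt + (-3*B_t^2 + 6*B_t + 4) dB_t.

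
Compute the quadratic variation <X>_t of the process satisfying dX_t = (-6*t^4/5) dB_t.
<X>_t = 4*t^9/25

For an Itô process dX_t = a(t) dt + b(t) dB_t, the quadratic variation is <X>_t = int_0^t b(s)^2 ds (the drift term does not contribute). Here b(s) = -6*s^4/5, so
  b(s)^2 = 36*s^8/25.
Integrating from 0 to t:
  <X>_t = int_0^t (36*s^8/25) ds = 4*t^9/25.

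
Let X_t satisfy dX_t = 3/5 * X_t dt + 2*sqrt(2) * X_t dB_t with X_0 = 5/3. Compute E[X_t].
E[X_t] = 5*exp(3*t/5)/3

For GBM dX = mu X dt + sigma X dB with X_0 = x_0, apply Itô to Y = log X: dY = (mu - sigma^2/2) dt + sigma dB, so Y_t = log(x_0) + (mu - sigma^2/2) t + sigma B_t and hence X_t = x_0 * exp((mu - sigma^2/2) t + sigma B_t).
With mu = 3/5, sigma = 2*sqrt(2), x_0 = 5/3, this gives:
  X_t = 5/3 * exp((-17/5) * t + (2*sqrt(2)) * B_t).
Since sigma*B_t ~ Normal(0, sigma^2 t), E[exp(sigma*B_t)] = exp(sigma^2 t / 2); so E[X_t] = x_0 * exp((mu - sigma^2/2) t) * exp(sigma^2 t / 2) = x_0 * exp(mu t) = 5*exp(3*t/5)/3.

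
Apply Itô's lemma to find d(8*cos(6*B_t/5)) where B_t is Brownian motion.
d(8*cos(6*B_t/5)) = (-144*cos(6*B_t/5)/25) dt + (-48*sin(6*B_t/5)/5) dB_t

Itô's formula for f(B_t) gives d f(B_t) = f'(B_t) dB_t + (1/2) f''(B_t) dt. Compute derivatives of f(x) = 8*cos(6*x/5):
  f'(x)  = -48*sin(6*x/5)/5
  f''(x) = -288*cos(6*x/5)/25
Substitute x = B_t and multiply the f'' term by 1/2:
  drift     = (1/2) * (-288*cos(6*x/5)/25) evaluated at B_t = -144*cos(6*B_t/5)/25
  diffusion = (-48*sin(6*x/5)/5) evaluated at B_t = -48*sin(6*B_t/5)/5
Therefore d(8*cos(6*B_t/5)) = (-144*cos(6*B_t/5)/25) dt + (-48*sin(6*B_t/5)/5) dB_t.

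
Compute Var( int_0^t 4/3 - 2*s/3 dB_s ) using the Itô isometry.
Var = 4*t*(t^2 - 6*t + 12)/27

The Itô integral of a deterministic integrand f(s) has mean 0 because each increment f(s) * (B_{s+ds} - B_s) has mean 0. By the Itô isometry:
  Var( int_0^t f(s) dB_s ) = E[ (int_0^t f(s) dB_s)^2 ] = int_0^t f(s)^2 ds.
Here f(s) = 4/3 - 2*s/3, so f(s)^2 = 4*(s - 2)^2/9. Integrate:
  int_0^t (4*(s - 2)^2/9) ds = 4*t*(t^2 - 6*t + 12)/27.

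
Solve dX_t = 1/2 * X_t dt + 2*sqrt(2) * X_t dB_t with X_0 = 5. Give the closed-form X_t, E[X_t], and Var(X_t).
X_t = 5 * exp((-7/2) t + (2*sqrt(2)) B_t); E[X_t] = 5*exp(t/2); Var(X_t) = 25*(exp(8*t) - 1)*exp(t)

For GBM dX = mu X dt + sigma X dB with X_0 = x_0, apply Itô to Y = log X: dY = (mu - sigma^2/2) dt + sigma dB, so Y_t = log(x_0) + (mu - sigma^2/2) t + sigma B_t and hence X_t = x_0 * exp((mu - sigma^2/2) t + sigma B_t).
With mu = 1/2, sigma = 2*sqrt(2), x_0 = 5, this gives:
  X_t = 5 * exp((-7/2) * t + (2*sqrt(2)) * B_t).
Since sigma*B_t ~ Normal(0, sigma^2 t), E[exp(sigma*B_t)] = exp(sigma^2 t / 2); so E[X_t] = x_0 * exp((mu - sigma^2/2) t) * exp(sigma^2 t / 2) = x_0 * exp(mu t) = 5*exp(t/2).
Var(X_t) = E[X_t^2] - (E[X_t])^2 = x_0^2 * exp(2 mu t) * (exp(sigma^2 t) - 1) = 25*(exp(8*t) - 1)*exp(t).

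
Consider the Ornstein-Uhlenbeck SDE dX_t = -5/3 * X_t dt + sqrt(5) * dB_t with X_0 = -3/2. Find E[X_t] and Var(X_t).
E[X_t] = -3*exp(-5*t/3)/2; Var(X_t) = 3/2 - 3*exp(-10*t/3)/2

The OU SDE dX = -theta X dt + sigma dB admits the integrating factor exp(theta t): d(exp(theta t) X_t) = sigma exp(theta t) dB_t. Integrating from 0 to t:
  X_t = x_0 * exp(-theta t) + sigma * int_0^t exp(-theta (t-s)) dB_s.
The Itô integral has mean 0 and (by the Itô isometry) variance sigma^2 * int_0^t exp(-2 theta (t - s)) ds = sigma^2 * (1 - exp(-2 theta t)) / (2 theta).
With theta = 5/3, sigma = sqrt(5), x_0 = -3/2:
  E[X_t] = -3/2 * exp(-5/3 t) = -3*exp(-5*t/3)/2
  Var(X_t) = (sqrt(5))^2 * (1 - exp(-2*5/3 t)) / (2 * 5/3) = 3/2 - 3*exp(-10*t/3)/2.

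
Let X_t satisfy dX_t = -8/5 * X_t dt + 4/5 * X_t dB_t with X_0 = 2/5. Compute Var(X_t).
Var(X_t) = (4*exp(16*t/25) - 4)*exp(-16*t/5)/25

For GBM dX = mu X dt + sigma X dB with X_0 = x_0, apply Itô to Y = log X: dY = (mu - sigma^2/2) dt + sigma dB, so Y_t = log(x_0) + (mu - sigma^2/2) t + sigma B_t and hence X_t = x_0 * exp((mu - sigma^2/2) t + sigma B_t).
With mu = -8/5, sigma = 4/5, x_0 = 2/5, this gives:
  X_t = 2/5 * exp((-48/25) * t + (4/5) * B_t).
Since sigma*B_t ~ Normal(0, sigma^2 t), E[exp(sigma*B_t)] = exp(sigma^2 t / 2); so E[X_t] = x_0 * exp((mu - sigma^2/2) t) * exp(sigma^2 t / 2) = x_0 * exp(mu t) = 2*exp(-8*t/5)/5.
Var(X_t) = E[X_t^2] - (E[X_t])^2 = x_0^2 * exp(2 mu t) * (exp(sigma^2 t) - 1) = (4*exp(16*t/25) - 4)*exp(-16*t/5)/25.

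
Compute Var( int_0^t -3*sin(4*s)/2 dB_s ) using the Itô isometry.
Var = 9*t/8 - 9*sin(4*t)*cos(4*t)/32

The Itô integral of a deterministic integrand f(s) has mean 0 because each increment f(s) * (B_{s+ds} - B_s) has mean 0. By the Itô isometry:
  Var( int_0^t f(s) dB_s ) = E[ (int_0^t f(s) dB_s)^2 ] = int_0^t f(s)^2 ds.
Here f(s) = -3*sin(4*s)/2, so f(s)^2 = 9*sin(4*s)^2/4. Integrate:
  int_0^t (9*sin(4*s)^2/4) ds = 9*t/8 - 9*sin(4*t)*cos(4*t)/32.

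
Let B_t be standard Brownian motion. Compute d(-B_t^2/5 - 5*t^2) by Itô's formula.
d(-B_t^2/5 - 5*t^2) = (-10*t - 1/5) dt + (-2*B_t/5) dB_t

Itô's formula for f(t, x): d f(t, B_t) = (f_t + (1/2) f_xx) dt + f_x dB_t. Compute partials of f(t, x) = -5*t^2 - x^2/5:
  f_t(t,x)  = -10*t
  f_x(t,x)  = -2*x/5
  f_xx(t,x) = -2/5
Assemble drift = f_t + (1/2) f_xx = -10*t - 1/5 and diffusion = f_x = -2*x/5. Substituting x = B_t:
  d(-B_t^2/5 - 5*t^2) = (-10*t - 1/5) dt + (-2*B_t/5) dB_t.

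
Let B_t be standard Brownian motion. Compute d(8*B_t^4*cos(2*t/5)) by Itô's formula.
d(8*B_t^4*cos(2*t/5)) = (16*B_t^2*(-B_t^2*sin(2*t/5) + 15*cos(2*t/5))/5) dt + (32*B_t^3*cos(2*t/5)) dB_t

Itô's formula for f(t, x): d f(t, B_t) = (f_t + (1/2) f_xx) dt + f_x dB_t. Compute partials of f(t, x) = 8*x^4*cos(2*t/5):
  f_t(t,x)  = -16*x^4*sin(2*t/5)/5
  f_x(t,x)  = 32*x^3*cos(2*t/5)
  f_xx(t,x) = 96*x^2*cos(2*t/5)
Assemble drift = f_t + (1/2) f_xx = 16*x^2*(-x^2*sin(2*t/5) + 15*cos(2*t/5))/5 and diffusion = f_x = 32*x^3*cos(2*t/5). Substituting x = B_t:
  d(8*B_t^4*cos(2*t/5)) = (16*B_t^2*(-B_t^2*sin(2*t/5) + 15*cos(2*t/5))/5) dt + (32*B_t^3*cos(2*t/5)) dB_t.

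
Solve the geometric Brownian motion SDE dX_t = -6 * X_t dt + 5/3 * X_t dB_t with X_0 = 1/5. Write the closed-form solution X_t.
X_t = 1/5 * exp((-133/18) * t + (5/3) * B_t)

For GBM dX = mu X dt + sigma X dB with X_0 = x_0, apply Itô to Y = log X: dY = (mu - sigma^2/2) dt + sigma dB, so Y_t = log(x_0) + (mu - sigma^2/2) t + sigma B_t and hence X_t = x_0 * exp((mu - sigma^2/2) t + sigma B_t).
With mu = -6, sigma = 5/3, x_0 = 1/5, this gives:
  X_t = 1/5 * exp((-133/18) * t + (5/3) * B_t).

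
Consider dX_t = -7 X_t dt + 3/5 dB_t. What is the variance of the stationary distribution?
lim Var(X_t) = 9/350

The OU SDE dX = -theta X dt + sigma dB admits the integrating factor exp(theta t): d(exp(theta t) X_t) = sigma exp(theta t) dB_t. Integrating from 0 to t gives X_t = x_0 * exp(-theta t) + sigma * int_0^t exp(-theta (t-s)) dB_s for any initial x_0. The Itô integral has variance (by the Itô isometry) sigma^2 * int_0^t exp(-2 theta (t - s)) ds = sigma^2 * (1 - exp(-2 theta t)) / (2 theta), independent of x_0.
With theta = 7, sigma = 3/5:
  Var(X_t) = (3/5)^2 * (1 - exp(-2*7 t)) / (2 * 7) = 9/350 - 9*exp(-14*t)/350.
As t -> infinity, exp(-2*7 t) -> 0, so the stationary variance is sigma^2 / (2 theta) = 9/350.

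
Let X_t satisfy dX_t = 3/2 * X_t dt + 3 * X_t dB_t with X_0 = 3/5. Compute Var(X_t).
Var(X_t) = 9*(exp(9*t) - 1)*exp(3*t)/25

For GBM dX = mu X dt + sigma X dB with X_0 = x_0, apply Itô to Y = log X: dY = (mu - sigma^2/2) dt + sigma dB, so Y_t = log(x_0) + (mu - sigma^2/2) t + sigma B_t and hence X_t = x_0 * exp((mu - sigma^2/2) t + sigma B_t).
With mu = 3/2, sigma = 3, x_0 = 3/5, this gives:
  X_t = 3/5 * exp((-3) * t + (3) * B_t).
Since sigma*B_t ~ Normal(0, sigma^2 t), E[exp(sigma*B_t)] = exp(sigma^2 t / 2); so E[X_t] = x_0 * exp((mu - sigma^2/2) t) * exp(sigma^2 t / 2) = x_0 * exp(mu t) = 3*exp(3*t/2)/5.
Var(X_t) = E[X_t^2] - (E[X_t])^2 = x_0^2 * exp(2 mu t) * (exp(sigma^2 t) - 1) = 9*(exp(9*t) - 1)*exp(3*t)/25.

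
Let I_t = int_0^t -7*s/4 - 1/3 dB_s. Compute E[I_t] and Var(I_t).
E[I_t] = 0; Var(I_t) = t*(147*t^2 + 84*t + 16)/144

The Itô integral of a deterministic integrand f(s) has mean 0 because each increment f(s) * (B_{s+ds} - B_s) has mean 0. By the Itô isometry:
  Var( int_0^t f(s) dB_s ) = E[ (int_0^t f(s) dB_s)^2 ] = int_0^t f(s)^2 ds.
Here f(s) = -7*s/4 - 1/3, so f(s)^2 = (21*s + 4)^2/144. Integrate:
  int_0^t ((21*s + 4)^2/144) ds = t*(147*t^2 + 84*t + 16)/144.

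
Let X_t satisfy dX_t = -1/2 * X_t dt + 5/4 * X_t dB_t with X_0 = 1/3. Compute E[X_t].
E[X_t] = exp(-t/2)/3

For GBM dX = mu X dt + sigma X dB with X_0 = x_0, apply Itô to Y = log X: dY = (mu - sigma^2/2) dt + sigma dB, so Y_t = log(x_0) + (mu - sigma^2/2) t + sigma B_t and hence X_t = x_0 * exp((mu - sigma^2/2) t + sigma B_t).
With mu = -1/2, sigma = 5/4, x_0 = 1/3, this gives:
  X_t = 1/3 * exp((-41/32) * t + (5/4) * B_t).
Since sigma*B_t ~ Normal(0, sigma^2 t), E[exp(sigma*B_t)] = exp(sigma^2 t / 2); so E[X_t] = x_0 * exp((mu - sigma^2/2) t) * exp(sigma^2 t / 2) = x_0 * exp(mu t) = exp(-t/2)/3.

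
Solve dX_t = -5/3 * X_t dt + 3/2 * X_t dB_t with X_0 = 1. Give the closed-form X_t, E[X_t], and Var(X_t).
X_t = 1 * exp((-67/24) t + (3/2) B_t); E[X_t] = exp(-5*t/3); Var(X_t) = (exp(9*t/4) - 1)*exp(-10*t/3)

For GBM dX = mu X dt + sigma X dB with X_0 = x_0, apply Itô to Y = log X: dY = (mu - sigma^2/2) dt + sigma dB, so Y_t = log(x_0) + (mu - sigma^2/2) t + sigma B_t and hence X_t = x_0 * exp((mu - sigma^2/2) t + sigma B_t).
With mu = -5/3, sigma = 3/2, x_0 = 1, this gives:
  X_t = 1 * exp((-67/24) * t + (3/2) * B_t).
Since sigma*B_t ~ Normal(0, sigma^2 t), E[exp(sigma*B_t)] = exp(sigma^2 t / 2); so E[X_t] = x_0 * exp((mu - sigma^2/2) t) * exp(sigma^2 t / 2) = x_0 * exp(mu t) = exp(-5*t/3).
Var(X_t) = E[X_t^2] - (E[X_t])^2 = x_0^2 * exp(2 mu t) * (exp(sigma^2 t) - 1) = (exp(9*t/4) - 1)*exp(-10*t/3).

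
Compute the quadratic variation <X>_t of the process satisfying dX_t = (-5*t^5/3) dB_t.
<X>_t = 25*t^11/99

For an Itô process dX_t = a(t) dt + b(t) dB_t, the quadratic variation is <X>_t = int_0^t b(s)^2 ds (the drift term does not contribute). Here b(s) = -5*s^5/3, so
  b(s)^2 = 25*s^10/9.
Integrating from 0 to t:
  <X>_t = int_0^t (25*s^10/9) ds = 25*t^11/99.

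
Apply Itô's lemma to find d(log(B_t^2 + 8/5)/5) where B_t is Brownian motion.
d(log(B_t^2 + 8/5)/5) = ((8 - 5*B_t^2)/(5*B_t^2 + 8)^2) dt + (2*B_t/(5*B_t^2 + 8)) dB_t

Itô's formula for f(B_t) gives d f(B_t) = f'(B_t) dB_t + (1/2) f''(B_t) dt. Compute derivatives of f(x) = log(x^2 + 8/5)/5:
  f'(x)  = 2*x/(5*x^2 + 8)
  f''(x) = 2*(8 - 5*x^2)/(5*x^2 + 8)^2
Substitute x = B_t and multiply the f'' term by 1/2:
  drift     = (1/2) * (2*(8 - 5*x^2)/(5*x^2 + 8)^2) evaluated at B_t = (8 - 5*B_t^2)/(5*B_t^2 + 8)^2
  diffusion = (2*x/(5*x^2 + 8)) evaluated at B_t = 2*B_t/(5*B_t^2 + 8)
Therefore d(log(B_t^2 + 8/5)/5) = ((8 - 5*B_t^2)/(5*B_t^2 + 8)^2) dt + (2*B_t/(5*B_t^2 + 8)) dB_t.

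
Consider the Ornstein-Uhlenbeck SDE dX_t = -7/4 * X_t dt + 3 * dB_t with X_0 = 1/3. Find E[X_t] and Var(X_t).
E[X_t] = exp(-7*t/4)/3; Var(X_t) = 18/7 - 18*exp(-7*t/2)/7

The OU SDE dX = -theta X dt + sigma dB admits the integrating factor exp(theta t): d(exp(theta t) X_t) = sigma exp(theta t) dB_t. Integrating from 0 to t:
  X_t = x_0 * exp(-theta t) + sigma * int_0^t exp(-theta (t-s)) dB_s.
The Itô integral has mean 0 and (by the Itô isometry) variance sigma^2 * int_0^t exp(-2 theta (t - s)) ds = sigma^2 * (1 - exp(-2 theta t)) / (2 theta).
With theta = 7/4, sigma = 3, x_0 = 1/3:
  E[X_t] = 1/3 * exp(-7/4 t) = exp(-7*t/4)/3
  Var(X_t) = (3)^2 * (1 - exp(-2*7/4 t)) / (2 * 7/4) = 18/7 - 18*exp(-7*t/2)/7.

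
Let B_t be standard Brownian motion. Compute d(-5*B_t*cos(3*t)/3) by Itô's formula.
d(-5*B_t*cos(3*t)/3) = (5*B_t*sin(3*t)) dt + (-5*cos(3*t)/3) dB_t

Itô's formula for f(t, x): d f(t, B_t) = (f_t + (1/2) f_xx) dt + f_x dB_t. Compute partials of f(t, x) = -5*x*cos(3*t)/3:
  f_t(t,x)  = 5*x*sin(3*t)
  f_x(t,x)  = -5*cos(3*t)/3
  f_xx(t,x) = 0
Assemble drift = f_t + (1/2) f_xx = 5*x*sin(3*t) and diffusion = f_x = -5*cos(3*t)/3. Substituting x = B_t:
  d(-5*B_t*cos(3*t)/3) = (5*B_t*sin(3*t)) dt + (-5*cos(3*t)/3) dB_t.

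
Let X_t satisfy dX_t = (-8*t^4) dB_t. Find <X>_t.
<X>_t = 64*t^9/9

For an Itô process dX_t = a(t) dt + b(t) dB_t, the quadratic variation is <X>_t = int_0^t b(s)^2 ds (the drift term does not contribute). Here b(s) = -8*s^4, so
  b(s)^2 = 64*s^8.
Integrating from 0 to t:
  <X>_t = int_0^t (64*s^8) ds = 64*t^9/9.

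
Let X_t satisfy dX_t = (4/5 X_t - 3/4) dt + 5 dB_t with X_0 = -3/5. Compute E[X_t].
E[X_t] = 15/16 - 123*exp(4*t/5)/80

Taking expectations and using E[dB_t] = 0, the mean m(t) = E[X_t] satisfies the ODE m'(t) = a m(t) + b with m(0) = x_0. With a = 4/5, b = -3/4, x_0 = -3/5, the solution is
  m(t) = x_0 * exp(a t) + (b/a) * (exp(a t) - 1)
       = (-3/5) * exp((4/5) t) + ((-3/4)/(4/5)) * (exp((4/5) t) - 1)
       = 15/16 - 123*exp(4*t/5)/80.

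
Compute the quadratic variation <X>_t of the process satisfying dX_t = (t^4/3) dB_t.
<X>_t = t^9/81

For an Itô process dX_t = a(t) dt + b(t) dB_t, the quadratic variation is <X>_t = int_0^t b(s)^2 ds (the drift term does not contribute). Here b(s) = s^4/3, so
  b(s)^2 = s^8/9.
Integrating from 0 to t:
  <X>_t = int_0^t (s^8/9) ds = t^9/81.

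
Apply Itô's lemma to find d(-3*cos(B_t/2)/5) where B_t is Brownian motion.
d(-3*cos(B_t/2)/5) = (3*cos(B_t/2)/40) dt + (3*sin(B_t/2)/10) dB_t

Itô's formula for f(B_t) gives d f(B_t) = f'(B_t) dB_t + (1/2) f''(B_t) dt. Compute derivatives of f(x) = -3*cos(x/2)/5:
  f'(x)  = 3*sin(x/2)/10
  f''(x) = 3*cos(x/2)/20
Substitute x = B_t and multiply the f'' term by 1/2:
  drift     = (1/2) * (3*cos(x/2)/20) evaluated at B_t = 3*cos(B_t/2)/40
  diffusion = (3*sin(x/2)/10) evaluated at B_t = 3*sin(B_t/2)/10
Therefore d(-3*cos(B_t/2)/5) = (3*cos(B_t/2)/40) dt + (3*sin(B_t/2)/10) dB_t.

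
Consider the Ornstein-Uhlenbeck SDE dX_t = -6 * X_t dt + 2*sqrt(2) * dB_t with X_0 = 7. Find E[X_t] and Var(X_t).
E[X_t] = 7*exp(-6*t); Var(X_t) = 2/3 - 2*exp(-12*t)/3

The OU SDE dX = -theta X dt + sigma dB admits the integrating factor exp(theta t): d(exp(theta t) X_t) = sigma exp(theta t) dB_t. Integrating from 0 to t:
  X_t = x_0 * exp(-theta t) + sigma * int_0^t exp(-theta (t-s)) dB_s.
The Itô integral has mean 0 and (by the Itô isometry) variance sigma^2 * int_0^t exp(-2 theta (t - s)) ds = sigma^2 * (1 - exp(-2 theta t)) / (2 theta).
With theta = 6, sigma = 2*sqrt(2), x_0 = 7:
  E[X_t] = 7 * exp(-6 t) = 7*exp(-6*t)
  Var(X_t) = (2*sqrt(2))^2 * (1 - exp(-2*6 t)) / (2 * 6) = 2/3 - 2*exp(-12*t)/3.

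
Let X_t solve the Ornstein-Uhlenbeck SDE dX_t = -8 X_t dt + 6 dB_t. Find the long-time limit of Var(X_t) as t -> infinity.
lim Var(X_t) = 9/4

The OU SDE dX = -theta X dt + sigma dB admits the integrating factor exp(theta t): d(exp(theta t) X_t) = sigma exp(theta t) dB_t. Integrating from 0 to t gives X_t = x_0 * exp(-theta t) + sigma * int_0^t exp(-theta (t-s)) dB_s for any initial x_0. The Itô integral has variance (by the Itô isometry) sigma^2 * int_0^t exp(-2 theta (t - s)) ds = sigma^2 * (1 - exp(-2 theta t)) / (2 theta), independent of x_0.
With theta = 8, sigma = 6:
  Var(X_t) = (6)^2 * (1 - exp(-2*8 t)) / (2 * 8) = 9/4 - 9*exp(-16*t)/4.
As t -> infinity, exp(-2*8 t) -> 0, so the stationary variance is sigma^2 / (2 theta) = 9/4.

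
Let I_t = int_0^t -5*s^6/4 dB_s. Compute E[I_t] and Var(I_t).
E[I_t] = 0; Var(I_t) = 25*t^13/208

The Itô integral of a deterministic integrand f(s) has mean 0 because each increment f(s) * (B_{s+ds} - B_s) has mean 0. By the Itô isometry:
  Var( int_0^t f(s) dB_s ) = E[ (int_0^t f(s) dB_s)^2 ] = int_0^t f(s)^2 ds.
Here f(s) = -5*s^6/4, so f(s)^2 = 25*s^12/16. Integrate:
  int_0^t (25*s^12/16) ds = 25*t^13/208.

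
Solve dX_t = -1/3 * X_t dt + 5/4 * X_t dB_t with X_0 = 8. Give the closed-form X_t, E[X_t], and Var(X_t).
X_t = 8 * exp((-107/96) t + (5/4) B_t); E[X_t] = 8*exp(-t/3); Var(X_t) = (64*exp(25*t/16) - 64)*exp(-2*t/3)

For GBM dX = mu X dt + sigma X dB with X_0 = x_0, apply Itô to Y = log X: dY = (mu - sigma^2/2) dt + sigma dB, so Y_t = log(x_0) + (mu - sigma^2/2) t + sigma B_t and hence X_t = x_0 * exp((mu - sigma^2/2) t + sigma B_t).
With mu = -1/3, sigma = 5/4, x_0 = 8, this gives:
  X_t = 8 * exp((-107/96) * t + (5/4) * B_t).
Since sigma*B_t ~ Normal(0, sigma^2 t), E[exp(sigma*B_t)] = exp(sigma^2 t / 2); so E[X_t] = x_0 * exp((mu - sigma^2/2) t) * exp(sigma^2 t / 2) = x_0 * exp(mu t) = 8*exp(-t/3).
Var(X_t) = E[X_t^2] - (E[X_t])^2 = x_0^2 * exp(2 mu t) * (exp(sigma^2 t) - 1) = (64*exp(25*t/16) - 64)*exp(-2*t/3).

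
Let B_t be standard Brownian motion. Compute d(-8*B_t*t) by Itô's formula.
d(-8*B_t*t) = (-8*B_t) dt + (-8*t) dB_t

Itô's formula for f(t, x): d f(t, B_t) = (f_t + (1/2) f_xx) dt + f_x dB_t. Compute partials of f(t, x) = -8*t*x:
  f_t(t,x)  = -8*x
  f_x(t,x)  = -8*t
  f_xx(t,x) = 0
Assemble drift = f_t + (1/2) f_xx = -8*x and diffusion = f_x = -8*t. Substituting x = B_t:
  d(-8*B_t*t) = (-8*B_t) dt + (-8*t) dB_t.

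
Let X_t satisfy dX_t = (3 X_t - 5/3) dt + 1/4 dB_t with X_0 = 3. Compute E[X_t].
E[X_t] = 22*exp(3*t)/9 + 5/9

Taking expectations and using E[dB_t] = 0, the mean m(t) = E[X_t] satisfies the ODE m'(t) = a m(t) + b with m(0) = x_0. With a = 3, b = -5/3, x_0 = 3, the solution is
  m(t) = x_0 * exp(a t) + (b/a) * (exp(a t) - 1)
       = 3 * exp(3 t) + ((-5/3)/3) * (exp(3 t) - 1)
       = 22*exp(3*t)/9 + 5/9.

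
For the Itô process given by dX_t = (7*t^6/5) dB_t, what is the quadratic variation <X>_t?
<X>_t = 49*t^13/325

For an Itô process dX_t = a(t) dt + b(t) dB_t, the quadratic variation is <X>_t = int_0^t b(s)^2 ds (the drift term does not contribute). Here b(s) = 7*s^6/5, so
  b(s)^2 = 49*s^12/25.
Integrating from 0 to t:
  <X>_t = int_0^t (49*s^12/25) ds = 49*t^13/325.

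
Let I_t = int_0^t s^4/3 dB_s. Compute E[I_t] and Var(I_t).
E[I_t] = 0; Var(I_t) = t^9/81

The Itô integral of a deterministic integrand f(s) has mean 0 because each increment f(s) * (B_{s+ds} - B_s) has mean 0. By the Itô isometry:
  Var( int_0^t f(s) dB_s ) = E[ (int_0^t f(s) dB_s)^2 ] = int_0^t f(s)^2 ds.
Here f(s) = s^4/3, so f(s)^2 = s^8/9. Integrate:
  int_0^t (s^8/9) ds = t^9/81.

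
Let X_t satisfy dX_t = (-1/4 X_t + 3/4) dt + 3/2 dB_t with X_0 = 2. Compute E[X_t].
E[X_t] = 3 - exp(-t/4)

Taking expectations and using E[dB_t] = 0, the mean m(t) = E[X_t] satisfies the ODE m'(t) = a m(t) + b with m(0) = x_0. With a = -1/4, b = 3/4, x_0 = 2, the solution is
  m(t) = x_0 * exp(a t) + (b/a) * (exp(a t) - 1)
       = 2 * exp((-1/4) t) + ((3/4)/(-1/4)) * (exp((-1/4) t) - 1)
       = 3 - exp(-t/4).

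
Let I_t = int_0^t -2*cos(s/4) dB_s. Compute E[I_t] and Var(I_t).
E[I_t] = 0; Var(I_t) = 2*t + 4*sin(t/2)

The Itô integral of a deterministic integrand f(s) has mean 0 because each increment f(s) * (B_{s+ds} - B_s) has mean 0. By the Itô isometry:
  Var( int_0^t f(s) dB_s ) = E[ (int_0^t f(s) dB_s)^2 ] = int_0^t f(s)^2 ds.
Here f(s) = -2*cos(s/4), so f(s)^2 = 4*cos(s/4)^2. Integrate:
  int_0^t (4*cos(s/4)^2) ds = 2*t + 4*sin(t/2).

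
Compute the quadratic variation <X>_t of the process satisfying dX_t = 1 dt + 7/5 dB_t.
<X>_t = 49*t/25

For an Itô process dX_t = a(t) dt + b(t) dB_t, the quadratic variation is <X>_t = int_0^t b(s)^2 ds (the drift term does not contribute). Here b(s) = 7/5, so
  b(s)^2 = 49/25.
Integrating from 0 to t:
  <X>_t = int_0^t (49/25) ds = 49*t/25.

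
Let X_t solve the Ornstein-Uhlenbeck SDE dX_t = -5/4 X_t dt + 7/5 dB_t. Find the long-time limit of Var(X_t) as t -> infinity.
lim Var(X_t) = 98/125

The OU SDE dX = -theta X dt + sigma dB admits the integrating factor exp(theta t): d(exp(theta t) X_t) = sigma exp(theta t) dB_t. Integrating from 0 to t gives X_t = x_0 * exp(-theta t) + sigma * int_0^t exp(-theta (t-s)) dB_s for any initial x_0. The Itô integral has variance (by the Itô isometry) sigma^2 * int_0^t exp(-2 theta (t - s)) ds = sigma^2 * (1 - exp(-2 theta t)) / (2 theta), independent of x_0.
With theta = 5/4, sigma = 7/5:
  Var(X_t) = (7/5)^2 * (1 - exp(-2*5/4 t)) / (2 * 5/4) = 98/125 - 98*exp(-5*t/2)/125.
As t -> infinity, exp(-2*5/4 t) -> 0, so the stationary variance is sigma^2 / (2 theta) = 98/125.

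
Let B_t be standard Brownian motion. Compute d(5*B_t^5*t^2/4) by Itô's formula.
d(5*B_t^5*t^2/4) = (5*B_t^3*t*(B_t^2 + 5*t)/2) dt + (25*B_t^4*t^2/4) dB_t

Itô's formula for f(t, x): d f(t, B_t) = (f_t + (1/2) f_xx) dt + f_x dB_t. Compute partials of f(t, x) = 5*t^2*x^5/4:
  f_t(t,x)  = 5*t*x^5/2
  f_x(t,x)  = 25*t^2*x^4/4
  f_xx(t,x) = 25*t^2*x^3
Assemble drift = f_t + (1/2) f_xx = 5*t*x^3*(5*t + x^2)/2 and diffusion = f_x = 25*t^2*x^4/4. Substituting x = B_t:
  d(5*B_t^5*t^2/4) = (5*B_t^3*t*(B_t^2 + 5*t)/2) dt + (25*B_t^4*t^2/4) dB_t.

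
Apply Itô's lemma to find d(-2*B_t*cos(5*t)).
d(-2*B_t*cos(5*t)) = (10*B_t*sin(5*t)) dt + (-2*cos(5*t)) dB_t

Itô's formula for f(t, x): d f(t, B_t) = (f_t + (1/2) f_xx) dt + f_x dB_t. Compute partials of f(t, x) = -2*x*cos(5*t):
  f_t(t,x)  = 10*x*sin(5*t)
  f_x(t,x)  = -2*cos(5*t)
  f_xx(t,x) = 0
Assemble drift = f_t + (1/2) f_xx = 10*x*sin(5*t) and diffusion = f_x = -2*cos(5*t). Substituting x = B_t:
  d(-2*B_t*cos(5*t)) = (10*B_t*sin(5*t)) dt + (-2*cos(5*t)) dB_t.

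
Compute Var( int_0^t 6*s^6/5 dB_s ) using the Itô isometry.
Var = 36*t^13/325

The Itô integral of a deterministic integrand f(s) has mean 0 because each increment f(s) * (B_{s+ds} - B_s) has mean 0. By the Itô isometry:
  Var( int_0^t f(s) dB_s ) = E[ (int_0^t f(s) dB_s)^2 ] = int_0^t f(s)^2 ds.
Here f(s) = 6*s^6/5, so f(s)^2 = 36*s^12/25. Integrate:
  int_0^t (36*s^12/25) ds = 36*t^13/325.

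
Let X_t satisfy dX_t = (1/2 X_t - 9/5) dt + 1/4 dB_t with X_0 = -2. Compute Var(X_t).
Var(X_t) = exp(t)/16 - 1/16

The variance V(t) = Var(X_t) satisfies V'(t) = 2 a V(t) + c^2 with V(0) = 0 (drift coefficient is linear in X, diffusion is constant). With a = 1/2, c = 1/4, the solution is
  V(t) = (c^2 / (2 a)) * (exp(2 a t) - 1)
       = ((1/4)^2 / (2*(1/2))) * (exp(1 t) - 1)
       = exp(t)/16 - 1/16.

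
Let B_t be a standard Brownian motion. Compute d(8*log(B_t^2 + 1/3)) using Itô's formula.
d(8*log(B_t^2 + 1/3)) = (24*(1 - 3*B_t^2)/(3*B_t^2 + 1)^2) dt + (48*B_t/(3*B_t^2 + 1)) dB_t

Itô's formula for f(B_t) gives d f(B_t) = f'(B_t) dB_t + (1/2) f''(B_t) dt. Compute derivatives of f(x) = 8*log(x^2 + 1/3):
  f'(x)  = 48*x/(3*x^2 + 1)
  f''(x) = 48*(1 - 3*x^2)/(3*x^2 + 1)^2
Substitute x = B_t and multiply the f'' term by 1/2:
  drift     = (1/2) * (48*(1 - 3*x^2)/(3*x^2 + 1)^2) evaluated at B_t = 24*(1 - 3*B_t^2)/(3*B_t^2 + 1)^2
  diffusion = (48*x/(3*x^2 + 1)) evaluated at B_t = 48*B_t/(3*B_t^2 + 1)
Therefore d(8*log(B_t^2 + 1/3)) = (24*(1 - 3*B_t^2)/(3*B_t^2 + 1)^2) dt + (48*B_t/(3*B_t^2 + 1)) dB_t.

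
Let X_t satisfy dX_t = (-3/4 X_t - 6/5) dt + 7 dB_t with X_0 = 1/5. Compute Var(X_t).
Var(X_t) = 98/3 - 98*exp(-3*t/2)/3

The variance V(t) = Var(X_t) satisfies V'(t) = 2 a V(t) + c^2 with V(0) = 0 (drift coefficient is linear in X, diffusion is constant). With a = -3/4, c = 7, the solution is
  V(t) = (c^2 / (2 a)) * (exp(2 a t) - 1)
       = (7^2 / (2*(-3/4))) * (exp((-3/2) t) - 1)
       = 98/3 - 98*exp(-3*t/2)/3.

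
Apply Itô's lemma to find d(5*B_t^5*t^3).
d(5*B_t^5*t^3) = (B_t^3*t^2*(15*B_t^2 + 50*t)) dt + (25*B_t^4*t^3) dB_t

Itô's formula for f(t, x): d f(t, B_t) = (f_t + (1/2) f_xx) dt + f_x dB_t. Compute partials of f(t, x) = 5*t^3*x^5:
  f_t(t,x)  = 15*t^2*x^5
  f_x(t,x)  = 25*t^3*x^4
  f_xx(t,x) = 100*t^3*x^3
Assemble drift = f_t + (1/2) f_xx = t^2*x^3*(50*t + 15*x^2) and diffusion = f_x = 25*t^3*x^4. Substituting x = B_t:
  d(5*B_t^5*t^3) = (B_t^3*t^2*(15*B_t^2 + 50*t)) dt + (25*B_t^4*t^3) dB_t.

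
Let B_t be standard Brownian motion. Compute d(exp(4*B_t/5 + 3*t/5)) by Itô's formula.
d(exp(4*B_t/5 + 3*t/5)) = (23*exp(4*B_t/5 + 3*t/5)/25) dt + (4*exp(4*B_t/5 + 3*t/5)/5) dB_t

Itô's formula for f(t, x): d f(t, B_t) = (f_t + (1/2) f_xx) dt + f_x dB_t. Compute partials of f(t, x) = exp(3*t/5 + 4*x/5):
  f_t(t,x)  = 3*exp(3*t/5 + 4*x/5)/5
  f_x(t,x)  = 4*exp(3*t/5 + 4*x/5)/5
  f_xx(t,x) = 16*exp(3*t/5 + 4*x/5)/25
Assemble drift = f_t + (1/2) f_xx = 23*exp(3*t/5 + 4*x/5)/25 and diffusion = f_x = 4*exp(3*t/5 + 4*x/5)/5. Substituting x = B_t:
  d(exp(4*B_t/5 + 3*t/5)) = (23*exp(4*B_t/5 + 3*t/5)/25) dt + (4*exp(4*B_t/5 + 3*t/5)/5) dB_t.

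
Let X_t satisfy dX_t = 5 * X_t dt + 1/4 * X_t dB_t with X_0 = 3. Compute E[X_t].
E[X_t] = 3*exp(5*t)

For GBM dX = mu X dt + sigma X dB with X_0 = x_0, apply Itô to Y = log X: dY = (mu - sigma^2/2) dt + sigma dB, so Y_t = log(x_0) + (mu - sigma^2/2) t + sigma B_t and hence X_t = x_0 * exp((mu - sigma^2/2) t + sigma B_t).
With mu = 5, sigma = 1/4, x_0 = 3, this gives:
  X_t = 3 * exp((159/32) * t + (1/4) * B_t).
Since sigma*B_t ~ Normal(0, sigma^2 t), E[exp(sigma*B_t)] = exp(sigma^2 t / 2); so E[X_t] = x_0 * exp((mu - sigma^2/2) t) * exp(sigma^2 t / 2) = x_0 * exp(mu t) = 3*exp(5*t).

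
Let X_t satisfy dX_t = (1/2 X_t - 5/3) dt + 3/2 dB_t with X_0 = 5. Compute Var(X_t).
Var(X_t) = 9*exp(t)/4 - 9/4

The variance V(t) = Var(X_t) satisfies V'(t) = 2 a V(t) + c^2 with V(0) = 0 (drift coefficient is linear in X, diffusion is constant). With a = 1/2, c = 3/2, the solution is
  V(t) = (c^2 / (2 a)) * (exp(2 a t) - 1)
       = ((3/2)^2 / (2*(1/2))) * (exp(1 t) - 1)
       = 9*exp(t)/4 - 9/4.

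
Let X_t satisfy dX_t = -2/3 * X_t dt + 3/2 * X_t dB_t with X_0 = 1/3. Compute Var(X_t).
Var(X_t) = (exp(9*t/4) - 1)*exp(-4*t/3)/9

For GBM dX = mu X dt + sigma X dB with X_0 = x_0, apply Itô to Y = log X: dY = (mu - sigma^2/2) dt + sigma dB, so Y_t = log(x_0) + (mu - sigma^2/2) t + sigma B_t and hence X_t = x_0 * exp((mu - sigma^2/2) t + sigma B_t).
With mu = -2/3, sigma = 3/2, x_0 = 1/3, this gives:
  X_t = 1/3 * exp((-43/24) * t + (3/2) * B_t).
Since sigma*B_t ~ Normal(0, sigma^2 t), E[exp(sigma*B_t)] = exp(sigma^2 t / 2); so E[X_t] = x_0 * exp((mu - sigma^2/2) t) * exp(sigma^2 t / 2) = x_0 * exp(mu t) = exp(-2*t/3)/3.
Var(X_t) = E[X_t^2] - (E[X_t])^2 = x_0^2 * exp(2 mu t) * (exp(sigma^2 t) - 1) = (exp(9*t/4) - 1)*exp(-4*t/3)/9.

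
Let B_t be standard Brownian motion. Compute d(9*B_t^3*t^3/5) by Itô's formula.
d(9*B_t^3*t^3/5) = (27*B_t*t^2*(B_t^2 + t)/5) dt + (27*B_t^2*t^3/5) dB_t

Itô's formula for f(t, x): d f(t, B_t) = (f_t + (1/2) f_xx) dt + f_x dB_t. Compute partials of f(t, x) = 9*t^3*x^3/5:
  f_t(t,x)  = 27*t^2*x^3/5
  f_x(t,x)  = 27*t^3*x^2/5
  f_xx(t,x) = 54*t^3*x/5
Assemble drift = f_t + (1/2) f_xx = 27*t^2*x*(t + x^2)/5 and diffusion = f_x = 27*t^3*x^2/5. Substituting x = B_t:
  d(9*B_t^3*t^3/5) = (27*B_t*t^2*(B_t^2 + t)/5) dt + (27*B_t^2*t^3/5) dB_t.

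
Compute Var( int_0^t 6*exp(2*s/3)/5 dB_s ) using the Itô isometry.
Var = 27*exp(4*t/3)/25 - 27/25

The Itô integral of a deterministic integrand f(s) has mean 0 because each increment f(s) * (B_{s+ds} - B_s) has mean 0. By the Itô isometry:
  Var( int_0^t f(s) dB_s ) = E[ (int_0^t f(s) dB_s)^2 ] = int_0^t f(s)^2 ds.
Here f(s) = 6*exp(2*s/3)/5, so f(s)^2 = 36*exp(4*s/3)/25. Integrate:
  int_0^t (36*exp(4*s/3)/25) ds = 27*exp(4*t/3)/25 - 27/25.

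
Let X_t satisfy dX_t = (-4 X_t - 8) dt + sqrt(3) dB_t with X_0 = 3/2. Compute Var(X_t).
Var(X_t) = 3/8 - 3*exp(-8*t)/8

The variance V(t) = Var(X_t) satisfies V'(t) = 2 a V(t) + c^2 with V(0) = 0 (drift coefficient is linear in X, diffusion is constant). With a = -4, c = sqrt(3), the solution is
  V(t) = (c^2 / (2 a)) * (exp(2 a t) - 1)
       = (sqrt(3)^2 / (2*(-4))) * (exp((-8) t) - 1)
       = 3/8 - 3*exp(-8*t)/8.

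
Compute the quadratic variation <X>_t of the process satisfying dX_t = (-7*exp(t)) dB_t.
<X>_t = 49*exp(2*t)/2 - 49/2

For an Itô process dX_t = a(t) dt + b(t) dB_t, the quadratic variation is <X>_t = int_0^t b(s)^2 ds (the drift term does not contribute). Here b(s) = -7*exp(s), so
  b(s)^2 = 49*exp(2*s).
Integrating from 0 to t:
  <X>_t = int_0^t (49*exp(2*s)) ds = 49*exp(2*t)/2 - 49/2.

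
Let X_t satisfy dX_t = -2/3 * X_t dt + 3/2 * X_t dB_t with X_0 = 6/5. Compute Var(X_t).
Var(X_t) = (36*exp(9*t/4) - 36)*exp(-4*t/3)/25

For GBM dX = mu X dt + sigma X dB with X_0 = x_0, apply Itô to Y = log X: dY = (mu - sigma^2/2) dt + sigma dB, so Y_t = log(x_0) + (mu - sigma^2/2) t + sigma B_t and hence X_t = x_0 * exp((mu - sigma^2/2) t + sigma B_t).
With mu = -2/3, sigma = 3/2, x_0 = 6/5, this gives:
  X_t = 6/5 * exp((-43/24) * t + (3/2) * B_t).
Since sigma*B_t ~ Normal(0, sigma^2 t), E[exp(sigma*B_t)] = exp(sigma^2 t / 2); so E[X_t] = x_0 * exp((mu - sigma^2/2) t) * exp(sigma^2 t / 2) = x_0 * exp(mu t) = 6*exp(-2*t/3)/5.
Var(X_t) = E[X_t^2] - (E[X_t])^2 = x_0^2 * exp(2 mu t) * (exp(sigma^2 t) - 1) = (36*exp(9*t/4) - 36)*exp(-4*t/3)/25.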